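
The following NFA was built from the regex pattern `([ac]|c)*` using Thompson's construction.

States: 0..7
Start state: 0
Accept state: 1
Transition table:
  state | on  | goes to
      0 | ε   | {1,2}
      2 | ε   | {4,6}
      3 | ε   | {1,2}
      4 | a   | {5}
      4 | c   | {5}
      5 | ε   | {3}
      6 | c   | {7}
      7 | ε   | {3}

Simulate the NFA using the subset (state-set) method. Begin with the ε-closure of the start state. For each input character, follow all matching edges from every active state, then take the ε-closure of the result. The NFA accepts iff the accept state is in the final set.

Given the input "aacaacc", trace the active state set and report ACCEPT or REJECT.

Answer: ACCEPT

Trace:
start: ε-closure({0}) = {0,1,2,4,6}
'a' @ 1: {1,2,3,4,5,6}  [accepting]
'a' @ 2: {1,2,3,4,5,6}  [accepting]
'c' @ 3: {1,2,3,4,5,6,7}  [accepting]
'a' @ 4: {1,2,3,4,5,6}  [accepting]
'a' @ 5: {1,2,3,4,5,6}  [accepting]
'c' @ 6: {1,2,3,4,5,6,7}  [accepting]
'c' @ 7: {1,2,3,4,5,6,7}  [accepting]
after full input: {1,2,3,4,5,6,7}  (accept=1 in)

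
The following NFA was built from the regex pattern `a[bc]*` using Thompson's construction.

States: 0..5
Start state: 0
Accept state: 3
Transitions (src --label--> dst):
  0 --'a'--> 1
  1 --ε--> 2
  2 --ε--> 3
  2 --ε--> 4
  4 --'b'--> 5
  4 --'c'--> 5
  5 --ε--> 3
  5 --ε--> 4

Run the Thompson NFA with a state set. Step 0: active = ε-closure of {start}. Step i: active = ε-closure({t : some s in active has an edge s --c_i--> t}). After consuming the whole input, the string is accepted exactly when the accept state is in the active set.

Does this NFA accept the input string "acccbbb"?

Answer: ACCEPT

Trace:
S₀ = ε-closure({0}) = {0}
'a' @ 1: {1,2,3,4}  [accepting]
'c' @ 2: {3,4,5}  [accepting]
'c' @ 3: {3,4,5}  [accepting]
'c' @ 4: {3,4,5}  [accepting]
'b' @ 5: {3,4,5}  [accepting]
'b' @ 6: {3,4,5}  [accepting]
'b' @ 7: {3,4,5}  [accepting]
after full input: {3,4,5}  (accept=3 in)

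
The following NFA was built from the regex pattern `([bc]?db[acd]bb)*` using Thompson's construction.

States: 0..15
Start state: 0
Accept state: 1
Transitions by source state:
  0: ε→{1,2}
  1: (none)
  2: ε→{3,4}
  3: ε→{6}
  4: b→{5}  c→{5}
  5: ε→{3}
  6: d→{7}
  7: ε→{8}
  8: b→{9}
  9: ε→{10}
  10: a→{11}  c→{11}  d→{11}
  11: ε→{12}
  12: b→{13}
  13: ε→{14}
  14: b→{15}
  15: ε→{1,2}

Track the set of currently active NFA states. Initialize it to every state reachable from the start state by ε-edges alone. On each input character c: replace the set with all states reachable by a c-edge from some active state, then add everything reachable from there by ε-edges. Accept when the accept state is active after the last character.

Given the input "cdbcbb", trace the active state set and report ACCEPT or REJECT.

S₀ = ε-closure({0}) = {0,1,2,3,4,6}
'c' @ 1: {3,5,6}
'd' @ 2: {7,8}
'b' @ 3: {9,10}
'c' @ 4: {11,12}
'b' @ 5: {13,14}
'b' @ 6: {1,2,3,4,6,15}  ✓accept
end set {1,2,3,4,6,15} — state 1 in

Answer: ACCEPT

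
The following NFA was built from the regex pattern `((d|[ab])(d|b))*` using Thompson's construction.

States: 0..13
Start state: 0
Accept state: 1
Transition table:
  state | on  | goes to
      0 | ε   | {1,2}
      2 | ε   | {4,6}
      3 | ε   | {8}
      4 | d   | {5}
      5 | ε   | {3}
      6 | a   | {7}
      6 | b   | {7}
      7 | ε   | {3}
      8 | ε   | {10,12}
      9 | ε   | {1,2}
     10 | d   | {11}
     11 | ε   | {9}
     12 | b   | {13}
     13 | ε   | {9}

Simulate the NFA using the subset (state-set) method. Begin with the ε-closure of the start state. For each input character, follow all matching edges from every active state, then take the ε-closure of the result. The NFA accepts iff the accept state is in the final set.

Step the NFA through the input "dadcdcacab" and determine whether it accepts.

Answer: REJECT

Trace:
initial (ε-close {0}): {0,1,2,4,6}
'd' @ 1: {3,5,8,10,12}
'a' @ 2: {}  — dead — no transitions
rest 'dcdcacab' ignored (set empty)
after full input: {}  (accept=1 not in)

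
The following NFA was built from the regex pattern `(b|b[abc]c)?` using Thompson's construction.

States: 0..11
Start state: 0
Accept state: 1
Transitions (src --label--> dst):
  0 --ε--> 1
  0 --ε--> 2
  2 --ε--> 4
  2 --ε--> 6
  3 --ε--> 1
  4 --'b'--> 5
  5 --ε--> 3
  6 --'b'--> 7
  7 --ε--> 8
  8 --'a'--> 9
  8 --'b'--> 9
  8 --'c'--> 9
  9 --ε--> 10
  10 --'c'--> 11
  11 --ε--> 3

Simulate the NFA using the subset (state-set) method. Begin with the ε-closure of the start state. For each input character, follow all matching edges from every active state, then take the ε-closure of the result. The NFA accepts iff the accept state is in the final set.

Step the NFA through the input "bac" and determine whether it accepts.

Answer: ACCEPT

Trace:
S₀ = ε-closure({0}) = {0,1,2,4,6}
'b' @ 1: {1,3,5,7,8}  (accept∈set)
'a' @ 2: {9,10}
'c' @ 3: {1,3,11}  (accept∈set)
final: {1,3,11}; accept 1 in set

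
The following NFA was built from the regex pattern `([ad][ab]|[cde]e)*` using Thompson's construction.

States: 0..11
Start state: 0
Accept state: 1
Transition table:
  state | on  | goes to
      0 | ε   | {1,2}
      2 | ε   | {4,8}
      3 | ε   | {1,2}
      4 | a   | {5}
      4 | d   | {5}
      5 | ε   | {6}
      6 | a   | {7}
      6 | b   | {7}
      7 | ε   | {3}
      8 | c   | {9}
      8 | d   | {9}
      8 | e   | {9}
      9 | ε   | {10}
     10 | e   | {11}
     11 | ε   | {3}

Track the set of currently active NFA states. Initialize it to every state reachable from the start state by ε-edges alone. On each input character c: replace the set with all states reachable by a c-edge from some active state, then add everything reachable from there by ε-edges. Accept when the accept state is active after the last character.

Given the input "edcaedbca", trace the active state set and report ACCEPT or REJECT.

S₀ = ε-closure({0}) = {0,1,2,4,8}
'e' @ 1: {9,10}
'd' @ 2: {}  — state set empty
rest 'caedbca' ignored (set empty)
final: {}; accept 1 not in set

Answer: REJECT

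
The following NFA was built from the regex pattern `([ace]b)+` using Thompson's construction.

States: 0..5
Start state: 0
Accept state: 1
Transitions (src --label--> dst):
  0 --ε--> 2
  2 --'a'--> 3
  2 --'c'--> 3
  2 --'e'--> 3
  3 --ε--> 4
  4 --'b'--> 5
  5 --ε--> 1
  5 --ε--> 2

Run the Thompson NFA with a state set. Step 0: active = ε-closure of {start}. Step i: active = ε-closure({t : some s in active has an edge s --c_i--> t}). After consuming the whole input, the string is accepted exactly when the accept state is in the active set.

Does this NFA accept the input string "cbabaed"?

S₀ = ε-closure({0}) = {0,2}
'c' @ 1: {3,4}
'b' @ 2: {1,2,5}  ✓accept
'a' @ 3: {3,4}
'b' @ 4: {1,2,5}  ✓accept
'a' @ 5: {3,4}
'e' @ 6: {}  — no active states
rest 'd' ignored (set empty)
end set {} — state 1 not in

Answer: REJECT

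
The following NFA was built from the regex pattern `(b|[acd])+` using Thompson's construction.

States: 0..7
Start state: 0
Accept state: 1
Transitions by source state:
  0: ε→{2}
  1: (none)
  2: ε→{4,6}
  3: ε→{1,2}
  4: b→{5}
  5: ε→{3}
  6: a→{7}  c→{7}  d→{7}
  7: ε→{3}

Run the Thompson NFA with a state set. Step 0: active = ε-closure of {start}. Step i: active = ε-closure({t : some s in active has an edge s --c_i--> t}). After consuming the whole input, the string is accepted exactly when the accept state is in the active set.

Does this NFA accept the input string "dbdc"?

start: ε-closure({0}) = {0,2,4,6}
'd' @ 1: {1,2,3,4,6,7}  ✓accept
'b' @ 2: {1,2,3,4,5,6}  ✓accept
'd' @ 3: {1,2,3,4,6,7}  ✓accept
'c' @ 4: {1,2,3,4,6,7}  ✓accept
end set {1,2,3,4,6,7} — state 1 in

Answer: ACCEPT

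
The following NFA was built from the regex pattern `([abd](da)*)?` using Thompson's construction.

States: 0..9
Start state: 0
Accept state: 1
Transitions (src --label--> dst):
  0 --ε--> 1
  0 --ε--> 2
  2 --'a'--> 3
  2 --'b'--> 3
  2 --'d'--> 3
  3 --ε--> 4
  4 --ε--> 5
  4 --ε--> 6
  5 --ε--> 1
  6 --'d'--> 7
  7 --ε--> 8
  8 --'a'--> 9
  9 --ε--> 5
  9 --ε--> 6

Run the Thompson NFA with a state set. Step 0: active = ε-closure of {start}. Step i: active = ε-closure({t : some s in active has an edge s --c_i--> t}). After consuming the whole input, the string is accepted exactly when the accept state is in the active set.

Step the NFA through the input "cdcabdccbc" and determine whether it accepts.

initial (ε-close {0}): {0,1,2}
'c' @ 1: {}  — no active states
rest 'dcabdccbc' ignored (set empty)
end set {} — state 1 not in

Answer: REJECT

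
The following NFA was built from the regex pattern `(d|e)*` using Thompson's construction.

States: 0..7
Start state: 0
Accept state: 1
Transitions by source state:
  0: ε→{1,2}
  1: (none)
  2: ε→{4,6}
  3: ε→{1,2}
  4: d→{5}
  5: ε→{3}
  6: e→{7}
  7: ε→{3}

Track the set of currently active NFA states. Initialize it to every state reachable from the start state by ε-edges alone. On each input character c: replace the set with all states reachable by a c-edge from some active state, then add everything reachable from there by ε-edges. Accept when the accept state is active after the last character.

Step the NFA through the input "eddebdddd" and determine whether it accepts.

Answer: REJECT

Derivation:
S₀ = ε-closure({0}) = {0,1,2,4,6}
'e' @ 1: {1,2,3,4,6,7}  ✓accept
'd' @ 2: {1,2,3,4,5,6}  ✓accept
'd' @ 3: {1,2,3,4,5,6}  ✓accept
'e' @ 4: {1,2,3,4,6,7}  ✓accept
'b' @ 5: {}  — state set empty
rest 'dddd' ignored (set empty)
after full input: {}  (accept=1 not in)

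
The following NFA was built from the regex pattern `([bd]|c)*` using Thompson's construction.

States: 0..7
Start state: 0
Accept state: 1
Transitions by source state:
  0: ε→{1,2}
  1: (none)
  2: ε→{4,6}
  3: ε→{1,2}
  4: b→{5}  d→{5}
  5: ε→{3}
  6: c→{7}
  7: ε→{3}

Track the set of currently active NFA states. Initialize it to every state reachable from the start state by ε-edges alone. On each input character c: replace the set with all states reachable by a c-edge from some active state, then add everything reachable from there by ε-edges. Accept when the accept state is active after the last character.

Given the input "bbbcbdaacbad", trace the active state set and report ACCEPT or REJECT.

Answer: REJECT

Derivation:
initial (ε-close {0}): {0,1,2,4,6}
'b' @ 1: {1,2,3,4,5,6}  [accepting]
'b' @ 2: {1,2,3,4,5,6}  [accepting]
'b' @ 3: {1,2,3,4,5,6}  [accepting]
'c' @ 4: {1,2,3,4,6,7}  [accepting]
'b' @ 5: {1,2,3,4,5,6}  [accepting]
'd' @ 6: {1,2,3,4,5,6}  [accepting]
'a' @ 7: {}  — state set empty
rest 'acbad' ignored (set empty)
final: {}; accept 1 not in set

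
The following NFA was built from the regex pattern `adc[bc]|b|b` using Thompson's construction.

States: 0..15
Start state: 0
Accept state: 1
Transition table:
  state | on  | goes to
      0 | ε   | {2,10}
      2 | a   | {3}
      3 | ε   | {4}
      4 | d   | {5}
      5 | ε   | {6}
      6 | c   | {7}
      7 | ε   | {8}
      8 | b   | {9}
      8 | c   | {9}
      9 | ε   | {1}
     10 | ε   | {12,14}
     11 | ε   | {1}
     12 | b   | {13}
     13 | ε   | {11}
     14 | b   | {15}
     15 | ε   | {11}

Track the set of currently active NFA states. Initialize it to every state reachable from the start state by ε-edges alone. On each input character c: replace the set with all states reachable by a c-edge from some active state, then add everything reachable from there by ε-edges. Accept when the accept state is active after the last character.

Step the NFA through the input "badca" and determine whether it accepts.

start: ε-closure({0}) = {0,2,10,12,14}
'b' @ 1: {1,11,13,15}  [accepting]
'a' @ 2: {}  — state set empty
rest 'dca' ignored (set empty)
final: {}; accept 1 not in set

Answer: REJECT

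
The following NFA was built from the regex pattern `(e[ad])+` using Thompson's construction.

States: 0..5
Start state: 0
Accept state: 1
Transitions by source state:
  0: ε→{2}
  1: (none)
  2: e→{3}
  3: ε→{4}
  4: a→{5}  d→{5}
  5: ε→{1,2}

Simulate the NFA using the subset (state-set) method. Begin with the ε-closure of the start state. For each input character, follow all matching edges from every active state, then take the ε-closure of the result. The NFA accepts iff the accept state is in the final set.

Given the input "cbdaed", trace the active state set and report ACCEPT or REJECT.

S₀ = ε-closure({0}) = {0,2}
'c' @ 1: {}  — no active states
rest 'bdaed' ignored (set empty)
final: {}; accept 1 not in set

Answer: REJECT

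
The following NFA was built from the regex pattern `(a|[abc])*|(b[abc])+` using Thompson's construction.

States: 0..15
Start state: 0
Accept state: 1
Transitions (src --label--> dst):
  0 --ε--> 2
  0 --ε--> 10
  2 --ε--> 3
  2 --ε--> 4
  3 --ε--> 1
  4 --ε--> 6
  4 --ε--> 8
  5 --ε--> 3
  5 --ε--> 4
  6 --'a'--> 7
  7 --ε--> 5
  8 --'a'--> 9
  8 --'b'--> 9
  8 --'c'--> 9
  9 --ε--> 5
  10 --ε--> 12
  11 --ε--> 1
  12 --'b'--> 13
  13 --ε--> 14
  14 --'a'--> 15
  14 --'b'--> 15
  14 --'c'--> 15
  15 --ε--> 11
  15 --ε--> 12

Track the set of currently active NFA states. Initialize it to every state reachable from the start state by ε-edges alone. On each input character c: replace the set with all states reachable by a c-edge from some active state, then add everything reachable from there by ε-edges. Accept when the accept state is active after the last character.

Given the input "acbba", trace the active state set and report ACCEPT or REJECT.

Answer: ACCEPT

Steps:
start: ε-closure({0}) = {0,1,2,3,4,6,8,10,12}
'a' @ 1: {1,3,4,5,6,7,8,9}  (accept∈set)
'c' @ 2: {1,3,4,5,6,8,9}  (accept∈set)
'b' @ 3: {1,3,4,5,6,8,9}  (accept∈set)
'b' @ 4: {1,3,4,5,6,8,9}  (accept∈set)
'a' @ 5: {1,3,4,5,6,7,8,9}  (accept∈set)
after full input: {1,3,4,5,6,7,8,9}  (accept=1 in)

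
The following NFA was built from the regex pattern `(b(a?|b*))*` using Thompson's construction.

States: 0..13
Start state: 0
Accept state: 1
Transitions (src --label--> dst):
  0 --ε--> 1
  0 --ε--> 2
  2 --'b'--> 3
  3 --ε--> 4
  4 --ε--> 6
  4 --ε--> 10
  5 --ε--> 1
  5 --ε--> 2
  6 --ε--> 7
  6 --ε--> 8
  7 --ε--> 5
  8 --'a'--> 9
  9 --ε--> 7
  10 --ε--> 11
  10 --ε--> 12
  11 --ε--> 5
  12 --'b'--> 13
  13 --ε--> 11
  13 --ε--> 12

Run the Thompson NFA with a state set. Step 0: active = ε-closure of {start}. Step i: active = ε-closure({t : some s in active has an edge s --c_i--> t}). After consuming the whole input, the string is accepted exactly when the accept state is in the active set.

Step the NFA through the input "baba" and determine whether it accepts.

Answer: ACCEPT

Steps:
start: ε-closure({0}) = {0,1,2}
'b' @ 1: {1,2,3,4,5,6,7,8,10,11,12}  ✓accept
'a' @ 2: {1,2,5,7,9}  ✓accept
'b' @ 3: {1,2,3,4,5,6,7,8,10,11,12}  ✓accept
'a' @ 4: {1,2,5,7,9}  ✓accept
after full input: {1,2,5,7,9}  (accept=1 in)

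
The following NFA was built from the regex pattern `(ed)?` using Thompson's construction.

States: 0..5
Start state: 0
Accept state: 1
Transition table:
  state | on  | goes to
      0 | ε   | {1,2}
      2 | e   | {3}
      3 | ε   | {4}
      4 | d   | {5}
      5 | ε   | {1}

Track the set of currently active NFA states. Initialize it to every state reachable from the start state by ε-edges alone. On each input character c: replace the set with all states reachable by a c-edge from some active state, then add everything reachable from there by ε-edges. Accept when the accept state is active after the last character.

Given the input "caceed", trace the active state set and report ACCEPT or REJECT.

Answer: REJECT

Steps:
start: ε-closure({0}) = {0,1,2}
'c' @ 1: {}  — dead — no transitions
rest 'aceed' ignored (set empty)
final: {}; accept 1 not in set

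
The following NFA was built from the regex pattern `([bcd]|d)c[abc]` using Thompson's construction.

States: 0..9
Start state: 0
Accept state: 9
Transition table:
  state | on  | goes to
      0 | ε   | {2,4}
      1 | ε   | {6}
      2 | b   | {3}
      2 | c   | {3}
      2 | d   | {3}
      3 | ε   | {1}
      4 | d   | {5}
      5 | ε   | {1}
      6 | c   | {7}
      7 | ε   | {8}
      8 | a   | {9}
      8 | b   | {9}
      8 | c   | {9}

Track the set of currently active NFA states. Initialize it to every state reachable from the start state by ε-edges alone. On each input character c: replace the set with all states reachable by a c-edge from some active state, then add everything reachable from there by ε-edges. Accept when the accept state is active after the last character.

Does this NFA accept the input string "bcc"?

initial (ε-close {0}): {0,2,4}
'b' @ 1: {1,3,6}
'c' @ 2: {7,8}
'c' @ 3: {9}  [accepting]
final: {9}; accept 9 in set

Answer: ACCEPT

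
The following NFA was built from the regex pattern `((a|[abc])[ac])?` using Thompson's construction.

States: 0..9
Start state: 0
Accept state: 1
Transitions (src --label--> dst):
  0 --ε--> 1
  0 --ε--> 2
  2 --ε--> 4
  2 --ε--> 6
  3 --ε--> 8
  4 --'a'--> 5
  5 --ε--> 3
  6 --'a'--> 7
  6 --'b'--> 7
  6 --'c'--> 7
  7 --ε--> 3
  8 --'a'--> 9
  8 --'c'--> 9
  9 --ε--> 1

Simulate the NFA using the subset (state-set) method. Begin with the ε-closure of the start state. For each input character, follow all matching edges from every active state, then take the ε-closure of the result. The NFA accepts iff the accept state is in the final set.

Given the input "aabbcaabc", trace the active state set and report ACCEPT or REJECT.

start: ε-closure({0}) = {0,1,2,4,6}
'a' @ 1: {3,5,7,8}
'a' @ 2: {1,9}  (accept∈set)
'b' @ 3: {}  — no active states
rest 'bcaabc' ignored (set empty)
after full input: {}  (accept=1 not in)

Answer: REJECT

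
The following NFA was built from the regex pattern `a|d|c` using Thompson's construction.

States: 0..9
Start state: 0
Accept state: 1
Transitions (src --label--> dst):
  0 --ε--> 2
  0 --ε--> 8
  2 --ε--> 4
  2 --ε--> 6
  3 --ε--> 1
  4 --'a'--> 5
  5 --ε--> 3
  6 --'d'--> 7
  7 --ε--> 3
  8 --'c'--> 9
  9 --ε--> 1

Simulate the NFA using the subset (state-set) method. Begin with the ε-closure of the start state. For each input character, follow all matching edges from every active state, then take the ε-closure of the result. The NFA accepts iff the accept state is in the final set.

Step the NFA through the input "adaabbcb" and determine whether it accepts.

Answer: REJECT

Trace:
start: ε-closure({0}) = {0,2,4,6,8}
'a' @ 1: {1,3,5}  [accepting]
'd' @ 2: {}  — dead — no transitions
rest 'aabbcb' ignored (set empty)
end set {} — state 1 not in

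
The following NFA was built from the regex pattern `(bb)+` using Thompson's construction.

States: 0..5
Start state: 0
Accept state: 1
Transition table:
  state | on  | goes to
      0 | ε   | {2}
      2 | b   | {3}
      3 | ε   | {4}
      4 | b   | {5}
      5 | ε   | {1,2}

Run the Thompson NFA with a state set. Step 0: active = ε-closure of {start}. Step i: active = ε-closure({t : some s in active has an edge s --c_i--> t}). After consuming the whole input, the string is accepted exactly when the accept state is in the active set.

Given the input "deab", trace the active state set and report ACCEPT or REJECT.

Answer: REJECT

Trace:
start: ε-closure({0}) = {0,2}
'd' @ 1: {}  — dead — no transitions
rest 'eab' ignored (set empty)
after full input: {}  (accept=1 not in)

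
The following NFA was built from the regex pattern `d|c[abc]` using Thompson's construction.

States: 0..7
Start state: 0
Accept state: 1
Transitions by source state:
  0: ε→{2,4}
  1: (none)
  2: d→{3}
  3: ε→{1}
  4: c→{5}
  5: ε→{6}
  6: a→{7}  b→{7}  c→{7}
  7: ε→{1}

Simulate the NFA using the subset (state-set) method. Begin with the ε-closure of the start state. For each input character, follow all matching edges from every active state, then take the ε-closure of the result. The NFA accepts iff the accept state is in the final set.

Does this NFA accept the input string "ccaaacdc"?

Answer: REJECT

Trace:
S₀ = ε-closure({0}) = {0,2,4}
'c' @ 1: {5,6}
'c' @ 2: {1,7}  ✓accept
'a' @ 3: {}  — no active states
rest 'aacdc' ignored (set empty)
after full input: {}  (accept=1 not in)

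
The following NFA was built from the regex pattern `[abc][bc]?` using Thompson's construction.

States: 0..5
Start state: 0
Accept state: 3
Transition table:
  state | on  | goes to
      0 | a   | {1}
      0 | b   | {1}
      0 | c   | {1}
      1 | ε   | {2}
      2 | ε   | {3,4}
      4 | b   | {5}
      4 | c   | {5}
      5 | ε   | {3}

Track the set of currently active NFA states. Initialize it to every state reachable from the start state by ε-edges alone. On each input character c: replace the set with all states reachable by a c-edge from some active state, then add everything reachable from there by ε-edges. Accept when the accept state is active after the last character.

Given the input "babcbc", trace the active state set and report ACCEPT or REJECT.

start: ε-closure({0}) = {0}
'b' @ 1: {1,2,3,4}  ✓accept
'a' @ 2: {}  — dead — no transitions
rest 'bcbc' ignored (set empty)
end set {} — state 3 not in

Answer: REJECT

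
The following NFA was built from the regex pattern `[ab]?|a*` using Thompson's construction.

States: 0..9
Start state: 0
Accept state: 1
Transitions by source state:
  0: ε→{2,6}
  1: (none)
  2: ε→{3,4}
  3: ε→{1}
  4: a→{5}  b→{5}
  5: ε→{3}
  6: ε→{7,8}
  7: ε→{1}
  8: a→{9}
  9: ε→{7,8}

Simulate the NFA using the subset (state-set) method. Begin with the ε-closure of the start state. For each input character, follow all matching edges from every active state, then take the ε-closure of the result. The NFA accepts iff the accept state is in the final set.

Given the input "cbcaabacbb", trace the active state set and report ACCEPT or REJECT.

S₀ = ε-closure({0}) = {0,1,2,3,4,6,7,8}
'c' @ 1: {}  — no active states
rest 'bcaabacbb' ignored (set empty)
after full input: {}  (accept=1 not in)

Answer: REJECT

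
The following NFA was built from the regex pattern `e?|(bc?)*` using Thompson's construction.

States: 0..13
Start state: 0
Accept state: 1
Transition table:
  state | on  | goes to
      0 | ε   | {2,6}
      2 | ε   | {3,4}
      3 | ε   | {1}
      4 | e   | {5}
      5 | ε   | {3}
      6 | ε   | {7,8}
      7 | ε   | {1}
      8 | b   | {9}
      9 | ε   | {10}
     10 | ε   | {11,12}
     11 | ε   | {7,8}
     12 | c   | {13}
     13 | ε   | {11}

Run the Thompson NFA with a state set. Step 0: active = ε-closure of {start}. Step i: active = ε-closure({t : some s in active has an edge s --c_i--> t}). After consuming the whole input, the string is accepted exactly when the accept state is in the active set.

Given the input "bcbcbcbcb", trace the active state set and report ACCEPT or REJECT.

start: ε-closure({0}) = {0,1,2,3,4,6,7,8}
'b' @ 1: {1,7,8,9,10,11,12}  [accepting]
'c' @ 2: {1,7,8,11,13}  [accepting]
'b' @ 3: {1,7,8,9,10,11,12}  [accepting]
'c' @ 4: {1,7,8,11,13}  [accepting]
'b' @ 5: {1,7,8,9,10,11,12}  [accepting]
'c' @ 6: {1,7,8,11,13}  [accepting]
'b' @ 7: {1,7,8,9,10,11,12}  [accepting]
'c' @ 8: {1,7,8,11,13}  [accepting]
'b' @ 9: {1,7,8,9,10,11,12}  [accepting]
end set {1,7,8,9,10,11,12} — state 1 in

Answer: ACCEPT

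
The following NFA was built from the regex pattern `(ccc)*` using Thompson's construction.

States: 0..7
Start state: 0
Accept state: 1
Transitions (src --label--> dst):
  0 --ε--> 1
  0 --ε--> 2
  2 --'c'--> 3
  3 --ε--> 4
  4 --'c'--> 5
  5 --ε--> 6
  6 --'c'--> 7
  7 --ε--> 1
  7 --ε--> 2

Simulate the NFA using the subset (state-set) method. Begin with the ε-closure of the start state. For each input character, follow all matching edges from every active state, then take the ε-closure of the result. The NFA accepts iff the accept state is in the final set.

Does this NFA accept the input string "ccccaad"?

Answer: REJECT

Trace:
S₀ = ε-closure({0}) = {0,1,2}
'c' @ 1: {3,4}
'c' @ 2: {5,6}
'c' @ 3: {1,2,7}  ✓accept
'c' @ 4: {3,4}
'a' @ 5: {}  — state set empty
rest 'ad' ignored (set empty)
after full input: {}  (accept=1 not in)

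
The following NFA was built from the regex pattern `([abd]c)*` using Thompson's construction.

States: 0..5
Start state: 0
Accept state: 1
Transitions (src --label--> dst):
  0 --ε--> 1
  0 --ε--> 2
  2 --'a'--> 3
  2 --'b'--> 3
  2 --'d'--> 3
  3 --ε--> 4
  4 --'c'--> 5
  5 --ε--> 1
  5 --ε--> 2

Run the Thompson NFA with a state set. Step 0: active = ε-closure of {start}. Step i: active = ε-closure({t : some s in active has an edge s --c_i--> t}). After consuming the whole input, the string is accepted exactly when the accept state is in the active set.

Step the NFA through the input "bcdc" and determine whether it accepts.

Answer: ACCEPT

Trace:
initial (ε-close {0}): {0,1,2}
'b' @ 1: {3,4}
'c' @ 2: {1,2,5}  ✓accept
'd' @ 3: {3,4}
'c' @ 4: {1,2,5}  ✓accept
end set {1,2,5} — state 1 in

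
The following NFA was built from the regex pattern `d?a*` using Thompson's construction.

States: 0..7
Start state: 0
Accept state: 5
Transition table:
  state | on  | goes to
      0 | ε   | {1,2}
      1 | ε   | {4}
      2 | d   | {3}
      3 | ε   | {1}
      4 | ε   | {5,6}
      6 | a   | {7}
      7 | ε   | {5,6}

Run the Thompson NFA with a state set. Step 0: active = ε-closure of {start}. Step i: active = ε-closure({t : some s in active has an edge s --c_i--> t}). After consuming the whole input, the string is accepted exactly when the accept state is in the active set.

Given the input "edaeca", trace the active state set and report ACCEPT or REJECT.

S₀ = ε-closure({0}) = {0,1,2,4,5,6}
'e' @ 1: {}  — state set empty
rest 'daeca' ignored (set empty)
after full input: {}  (accept=5 not in)

Answer: REJECT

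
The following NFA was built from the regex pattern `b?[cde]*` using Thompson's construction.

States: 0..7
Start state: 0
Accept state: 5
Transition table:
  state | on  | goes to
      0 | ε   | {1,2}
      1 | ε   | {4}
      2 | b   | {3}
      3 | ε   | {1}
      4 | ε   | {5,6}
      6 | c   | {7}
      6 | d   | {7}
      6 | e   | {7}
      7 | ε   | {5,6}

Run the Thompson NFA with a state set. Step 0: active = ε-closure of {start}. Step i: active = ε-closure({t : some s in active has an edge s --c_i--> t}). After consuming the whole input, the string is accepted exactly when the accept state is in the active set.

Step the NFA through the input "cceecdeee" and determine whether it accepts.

S₀ = ε-closure({0}) = {0,1,2,4,5,6}
'c' @ 1: {5,6,7}  ✓accept
'c' @ 2: {5,6,7}  ✓accept
'e' @ 3: {5,6,7}  ✓accept
'e' @ 4: {5,6,7}  ✓accept
'c' @ 5: {5,6,7}  ✓accept
'd' @ 6: {5,6,7}  ✓accept
'e' @ 7: {5,6,7}  ✓accept
'e' @ 8: {5,6,7}  ✓accept
'e' @ 9: {5,6,7}  ✓accept
end set {5,6,7} — state 5 in

Answer: ACCEPT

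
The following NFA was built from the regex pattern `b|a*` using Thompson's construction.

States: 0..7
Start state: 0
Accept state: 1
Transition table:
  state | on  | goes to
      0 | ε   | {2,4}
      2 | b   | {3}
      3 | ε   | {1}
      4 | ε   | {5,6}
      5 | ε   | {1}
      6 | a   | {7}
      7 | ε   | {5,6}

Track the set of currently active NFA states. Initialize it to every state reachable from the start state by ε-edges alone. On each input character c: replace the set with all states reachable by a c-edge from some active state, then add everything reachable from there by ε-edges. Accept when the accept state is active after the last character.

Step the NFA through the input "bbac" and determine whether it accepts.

Answer: REJECT

Derivation:
initial (ε-close {0}): {0,1,2,4,5,6}
'b' @ 1: {1,3}  (accept∈set)
'b' @ 2: {}  — no active states
rest 'ac' ignored (set empty)
end set {} — state 1 not in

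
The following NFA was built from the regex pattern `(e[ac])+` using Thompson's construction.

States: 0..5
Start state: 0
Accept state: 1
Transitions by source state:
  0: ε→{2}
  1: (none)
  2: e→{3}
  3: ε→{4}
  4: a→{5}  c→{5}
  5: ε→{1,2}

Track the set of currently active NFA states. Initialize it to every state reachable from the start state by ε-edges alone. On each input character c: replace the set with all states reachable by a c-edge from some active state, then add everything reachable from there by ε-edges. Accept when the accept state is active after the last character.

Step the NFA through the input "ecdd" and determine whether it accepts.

Answer: REJECT

Derivation:
S₀ = ε-closure({0}) = {0,2}
'e' @ 1: {3,4}
'c' @ 2: {1,2,5}  (accept∈set)
'd' @ 3: {}  — dead — no transitions
rest 'd' ignored (set empty)
final: {}; accept 1 not in set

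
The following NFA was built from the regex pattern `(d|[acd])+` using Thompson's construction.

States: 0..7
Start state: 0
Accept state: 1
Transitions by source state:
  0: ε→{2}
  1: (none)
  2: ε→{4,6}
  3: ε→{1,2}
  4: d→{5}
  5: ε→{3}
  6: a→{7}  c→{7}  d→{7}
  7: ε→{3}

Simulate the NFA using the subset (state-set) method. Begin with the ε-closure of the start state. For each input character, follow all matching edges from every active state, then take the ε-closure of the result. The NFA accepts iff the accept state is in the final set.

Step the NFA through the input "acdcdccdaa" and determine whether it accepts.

S₀ = ε-closure({0}) = {0,2,4,6}
'a' @ 1: {1,2,3,4,6,7}  (accept∈set)
'c' @ 2: {1,2,3,4,6,7}  (accept∈set)
'd' @ 3: {1,2,3,4,5,6,7}  (accept∈set)
'c' @ 4: {1,2,3,4,6,7}  (accept∈set)
'd' @ 5: {1,2,3,4,5,6,7}  (accept∈set)
'c' @ 6: {1,2,3,4,6,7}  (accept∈set)
'c' @ 7: {1,2,3,4,6,7}  (accept∈set)
'd' @ 8: {1,2,3,4,5,6,7}  (accept∈set)
'a' @ 9: {1,2,3,4,6,7}  (accept∈set)
'a' @ 10: {1,2,3,4,6,7}  (accept∈set)
after full input: {1,2,3,4,6,7}  (accept=1 in)

Answer: ACCEPT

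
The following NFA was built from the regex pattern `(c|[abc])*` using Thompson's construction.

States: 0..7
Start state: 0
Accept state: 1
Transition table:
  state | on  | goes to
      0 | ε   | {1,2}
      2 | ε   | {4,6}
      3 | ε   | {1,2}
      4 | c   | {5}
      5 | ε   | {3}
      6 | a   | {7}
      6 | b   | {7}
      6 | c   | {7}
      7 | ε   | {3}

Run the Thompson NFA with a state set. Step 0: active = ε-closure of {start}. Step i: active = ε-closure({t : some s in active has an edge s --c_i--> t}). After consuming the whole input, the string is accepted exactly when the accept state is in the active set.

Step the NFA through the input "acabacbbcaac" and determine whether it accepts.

initial (ε-close {0}): {0,1,2,4,6}
'a' @ 1: {1,2,3,4,6,7}  (accept∈set)
'c' @ 2: {1,2,3,4,5,6,7}  (accept∈set)
'a' @ 3: {1,2,3,4,6,7}  (accept∈set)
'b' @ 4: {1,2,3,4,6,7}  (accept∈set)
'a' @ 5: {1,2,3,4,6,7}  (accept∈set)
'c' @ 6: {1,2,3,4,5,6,7}  (accept∈set)
'b' @ 7: {1,2,3,4,6,7}  (accept∈set)
'b' @ 8: {1,2,3,4,6,7}  (accept∈set)
'c' @ 9: {1,2,3,4,5,6,7}  (accept∈set)
'a' @ 10: {1,2,3,4,6,7}  (accept∈set)
'a' @ 11: {1,2,3,4,6,7}  (accept∈set)
'c' @ 12: {1,2,3,4,5,6,7}  (accept∈set)
final: {1,2,3,4,5,6,7}; accept 1 in set

Answer: ACCEPT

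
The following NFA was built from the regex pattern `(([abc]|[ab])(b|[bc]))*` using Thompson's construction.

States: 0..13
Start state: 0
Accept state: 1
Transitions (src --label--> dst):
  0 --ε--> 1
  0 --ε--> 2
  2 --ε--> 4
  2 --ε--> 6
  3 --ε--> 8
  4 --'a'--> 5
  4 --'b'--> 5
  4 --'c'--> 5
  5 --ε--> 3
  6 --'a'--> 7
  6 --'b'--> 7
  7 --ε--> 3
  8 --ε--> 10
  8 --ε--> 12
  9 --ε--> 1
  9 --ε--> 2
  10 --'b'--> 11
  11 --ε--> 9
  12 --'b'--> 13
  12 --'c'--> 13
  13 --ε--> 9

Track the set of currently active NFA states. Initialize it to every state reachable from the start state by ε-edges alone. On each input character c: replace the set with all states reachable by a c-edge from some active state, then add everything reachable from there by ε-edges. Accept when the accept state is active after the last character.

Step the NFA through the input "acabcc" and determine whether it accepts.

Answer: ACCEPT

Steps:
S₀ = ε-closure({0}) = {0,1,2,4,6}
'a' @ 1: {3,5,7,8,10,12}
'c' @ 2: {1,2,4,6,9,13}  (accept∈set)
'a' @ 3: {3,5,7,8,10,12}
'b' @ 4: {1,2,4,6,9,11,13}  (accept∈set)
'c' @ 5: {3,5,8,10,12}
'c' @ 6: {1,2,4,6,9,13}  (accept∈set)
after full input: {1,2,4,6,9,13}  (accept=1 in)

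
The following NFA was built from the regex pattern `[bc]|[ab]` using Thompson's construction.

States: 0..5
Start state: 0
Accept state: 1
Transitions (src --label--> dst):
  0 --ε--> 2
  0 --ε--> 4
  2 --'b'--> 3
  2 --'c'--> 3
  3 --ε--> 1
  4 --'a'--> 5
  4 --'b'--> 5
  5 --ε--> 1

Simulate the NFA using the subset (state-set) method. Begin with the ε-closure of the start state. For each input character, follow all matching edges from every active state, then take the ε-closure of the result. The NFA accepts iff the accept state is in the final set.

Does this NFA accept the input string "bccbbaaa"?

Answer: REJECT

Derivation:
start: ε-closure({0}) = {0,2,4}
'b' @ 1: {1,3,5}  [accepting]
'c' @ 2: {}  — dead — no transitions
rest 'cbbaaa' ignored (set empty)
end set {} — state 1 not in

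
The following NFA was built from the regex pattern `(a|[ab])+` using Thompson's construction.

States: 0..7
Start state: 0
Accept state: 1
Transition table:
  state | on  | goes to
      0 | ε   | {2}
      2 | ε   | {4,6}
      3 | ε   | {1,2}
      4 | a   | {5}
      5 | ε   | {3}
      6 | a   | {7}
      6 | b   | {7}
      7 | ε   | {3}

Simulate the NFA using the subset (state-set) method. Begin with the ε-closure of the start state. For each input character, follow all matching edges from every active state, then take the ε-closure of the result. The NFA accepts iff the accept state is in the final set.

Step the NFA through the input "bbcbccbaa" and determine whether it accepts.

Answer: REJECT

Trace:
initial (ε-close {0}): {0,2,4,6}
'b' @ 1: {1,2,3,4,6,7}  [accepting]
'b' @ 2: {1,2,3,4,6,7}  [accepting]
'c' @ 3: {}  — dead — no transitions
rest 'bccbaa' ignored (set empty)
end set {} — state 1 not in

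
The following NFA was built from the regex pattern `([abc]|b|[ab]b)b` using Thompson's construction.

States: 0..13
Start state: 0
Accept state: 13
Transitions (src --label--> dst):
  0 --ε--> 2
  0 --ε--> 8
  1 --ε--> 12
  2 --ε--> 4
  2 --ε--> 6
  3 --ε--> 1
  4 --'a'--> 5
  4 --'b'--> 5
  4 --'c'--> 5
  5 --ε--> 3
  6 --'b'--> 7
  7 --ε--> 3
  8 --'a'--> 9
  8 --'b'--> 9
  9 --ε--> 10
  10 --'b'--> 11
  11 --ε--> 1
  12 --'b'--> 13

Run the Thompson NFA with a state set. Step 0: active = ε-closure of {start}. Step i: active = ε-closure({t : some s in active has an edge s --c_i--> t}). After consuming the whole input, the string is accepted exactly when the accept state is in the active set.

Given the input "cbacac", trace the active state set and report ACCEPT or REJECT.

Answer: REJECT

Steps:
S₀ = ε-closure({0}) = {0,2,4,6,8}
'c' @ 1: {1,3,5,12}
'b' @ 2: {13}  ✓accept
'a' @ 3: {}  — state set empty
rest 'cac' ignored (set empty)
end set {} — state 13 not in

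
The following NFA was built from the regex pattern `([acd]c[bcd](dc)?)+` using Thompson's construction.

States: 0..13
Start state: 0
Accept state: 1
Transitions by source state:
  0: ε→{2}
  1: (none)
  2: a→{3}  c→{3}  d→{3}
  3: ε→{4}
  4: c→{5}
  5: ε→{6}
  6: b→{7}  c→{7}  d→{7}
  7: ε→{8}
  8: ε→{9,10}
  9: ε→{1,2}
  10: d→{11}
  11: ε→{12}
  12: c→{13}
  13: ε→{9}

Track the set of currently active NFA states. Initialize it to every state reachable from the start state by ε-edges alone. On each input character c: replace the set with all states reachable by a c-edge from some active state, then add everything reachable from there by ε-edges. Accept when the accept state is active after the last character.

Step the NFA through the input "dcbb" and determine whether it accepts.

Answer: REJECT

Derivation:
start: ε-closure({0}) = {0,2}
'd' @ 1: {3,4}
'c' @ 2: {5,6}
'b' @ 3: {1,2,7,8,9,10}  [accepting]
'b' @ 4: {}  — state set empty
final: {}; accept 1 not in set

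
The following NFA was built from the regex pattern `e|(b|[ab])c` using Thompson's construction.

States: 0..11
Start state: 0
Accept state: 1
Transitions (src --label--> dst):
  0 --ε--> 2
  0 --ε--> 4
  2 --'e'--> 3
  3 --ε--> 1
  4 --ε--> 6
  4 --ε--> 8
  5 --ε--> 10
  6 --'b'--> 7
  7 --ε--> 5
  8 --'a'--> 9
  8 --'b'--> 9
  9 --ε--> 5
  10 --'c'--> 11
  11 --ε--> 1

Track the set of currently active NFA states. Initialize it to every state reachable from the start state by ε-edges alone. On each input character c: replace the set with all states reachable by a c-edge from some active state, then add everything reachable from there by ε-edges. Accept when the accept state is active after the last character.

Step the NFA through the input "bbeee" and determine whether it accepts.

start: ε-closure({0}) = {0,2,4,6,8}
'b' @ 1: {5,7,9,10}
'b' @ 2: {}  — state set empty
rest 'eee' ignored (set empty)
after full input: {}  (accept=1 not in)

Answer: REJECT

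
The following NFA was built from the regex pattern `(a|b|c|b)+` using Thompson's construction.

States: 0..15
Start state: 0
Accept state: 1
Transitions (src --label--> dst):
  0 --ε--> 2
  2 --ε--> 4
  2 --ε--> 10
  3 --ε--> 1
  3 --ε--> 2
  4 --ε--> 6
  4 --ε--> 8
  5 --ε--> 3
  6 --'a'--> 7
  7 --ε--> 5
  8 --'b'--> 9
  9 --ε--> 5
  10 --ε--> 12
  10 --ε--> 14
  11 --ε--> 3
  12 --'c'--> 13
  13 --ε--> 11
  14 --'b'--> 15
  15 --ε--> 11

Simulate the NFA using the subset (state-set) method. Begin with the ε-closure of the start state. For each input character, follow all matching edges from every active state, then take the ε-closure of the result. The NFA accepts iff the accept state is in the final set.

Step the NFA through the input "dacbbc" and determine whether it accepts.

start: ε-closure({0}) = {0,2,4,6,8,10,12,14}
'd' @ 1: {}  — no active states
rest 'acbbc' ignored (set empty)
final: {}; accept 1 not in set

Answer: REJECT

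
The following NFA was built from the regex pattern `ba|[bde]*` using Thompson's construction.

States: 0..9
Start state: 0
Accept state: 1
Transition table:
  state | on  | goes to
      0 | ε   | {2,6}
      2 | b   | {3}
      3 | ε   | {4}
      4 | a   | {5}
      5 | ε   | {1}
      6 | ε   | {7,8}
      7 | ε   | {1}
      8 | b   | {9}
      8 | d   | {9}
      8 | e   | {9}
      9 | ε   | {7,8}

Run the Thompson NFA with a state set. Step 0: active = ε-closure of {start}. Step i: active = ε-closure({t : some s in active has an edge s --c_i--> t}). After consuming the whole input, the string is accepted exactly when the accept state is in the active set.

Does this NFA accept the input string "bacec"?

S₀ = ε-closure({0}) = {0,1,2,6,7,8}
'b' @ 1: {1,3,4,7,8,9}  ✓accept
'a' @ 2: {1,5}  ✓accept
'c' @ 3: {}  — dead — no transitions
rest 'ec' ignored (set empty)
end set {} — state 1 not in

Answer: REJECT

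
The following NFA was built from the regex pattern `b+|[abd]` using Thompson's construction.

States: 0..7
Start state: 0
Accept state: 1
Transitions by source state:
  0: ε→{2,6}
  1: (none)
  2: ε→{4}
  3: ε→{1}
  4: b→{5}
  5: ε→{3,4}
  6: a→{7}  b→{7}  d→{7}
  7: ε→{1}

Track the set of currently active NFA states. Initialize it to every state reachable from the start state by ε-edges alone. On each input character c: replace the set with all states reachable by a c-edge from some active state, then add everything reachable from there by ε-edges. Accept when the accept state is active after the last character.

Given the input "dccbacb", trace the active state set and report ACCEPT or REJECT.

start: ε-closure({0}) = {0,2,4,6}
'd' @ 1: {1,7}  [accepting]
'c' @ 2: {}  — state set empty
rest 'cbacb' ignored (set empty)
end set {} — state 1 not in

Answer: REJECT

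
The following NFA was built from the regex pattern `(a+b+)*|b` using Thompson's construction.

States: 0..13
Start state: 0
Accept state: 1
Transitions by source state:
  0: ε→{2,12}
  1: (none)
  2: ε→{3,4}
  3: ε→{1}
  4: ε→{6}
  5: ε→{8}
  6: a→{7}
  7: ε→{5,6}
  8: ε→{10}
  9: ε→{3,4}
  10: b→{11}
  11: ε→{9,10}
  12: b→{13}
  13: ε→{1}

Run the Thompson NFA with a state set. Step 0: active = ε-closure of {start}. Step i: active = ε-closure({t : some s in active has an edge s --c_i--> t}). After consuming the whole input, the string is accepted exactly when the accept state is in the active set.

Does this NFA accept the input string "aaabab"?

Answer: ACCEPT

Steps:
initial (ε-close {0}): {0,1,2,3,4,6,12}
'a' @ 1: {5,6,7,8,10}
'a' @ 2: {5,6,7,8,10}
'a' @ 3: {5,6,7,8,10}
'b' @ 4: {1,3,4,6,9,10,11}  [accepting]
'a' @ 5: {5,6,7,8,10}
'b' @ 6: {1,3,4,6,9,10,11}  [accepting]
after full input: {1,3,4,6,9,10,11}  (accept=1 in)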